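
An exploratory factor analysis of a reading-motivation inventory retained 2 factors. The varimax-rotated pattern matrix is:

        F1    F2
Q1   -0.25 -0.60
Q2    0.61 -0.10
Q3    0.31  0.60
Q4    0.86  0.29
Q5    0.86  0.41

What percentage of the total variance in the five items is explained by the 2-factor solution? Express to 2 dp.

SS loadings by factor: 2.0099, 0.9822; total = 2.9921.
Total variance with 5 standardized items is 5, so the solution explains 2.9921/5 = 0.5984 = 59.84%.

59.84%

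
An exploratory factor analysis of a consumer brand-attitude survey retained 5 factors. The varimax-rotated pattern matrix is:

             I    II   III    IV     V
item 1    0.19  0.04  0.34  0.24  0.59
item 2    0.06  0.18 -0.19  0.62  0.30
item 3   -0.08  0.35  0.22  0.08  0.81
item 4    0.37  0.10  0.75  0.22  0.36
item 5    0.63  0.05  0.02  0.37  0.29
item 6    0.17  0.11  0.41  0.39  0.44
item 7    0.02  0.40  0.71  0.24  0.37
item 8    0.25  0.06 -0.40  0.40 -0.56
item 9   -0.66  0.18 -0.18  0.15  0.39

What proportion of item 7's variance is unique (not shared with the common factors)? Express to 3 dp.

h² = 0.02² + 0.40² + 0.71² + 0.24² + 0.37² = 0.0004 + 0.1600 + 0.5041 + 0.0576 + 0.1369 = 0.8590
Uniqueness u² = 1 − h² = 1 − 0.8590 = 0.1410

0.141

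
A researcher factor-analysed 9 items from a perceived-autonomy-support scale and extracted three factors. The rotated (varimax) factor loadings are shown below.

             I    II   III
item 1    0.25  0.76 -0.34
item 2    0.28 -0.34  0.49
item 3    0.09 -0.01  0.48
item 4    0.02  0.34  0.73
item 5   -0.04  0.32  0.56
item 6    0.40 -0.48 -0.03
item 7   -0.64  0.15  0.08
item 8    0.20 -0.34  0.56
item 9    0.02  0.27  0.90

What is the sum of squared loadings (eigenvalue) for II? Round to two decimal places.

1.35

SS loadings for II = 0.76² + (-0.34)² + (-0.01)² + 0.34² + 0.32² + (-0.48)² + 0.15² + (-0.34)² + 0.27² = 0.5776 + 0.1156 + 0.0001 + 0.1156 + 0.1024 + 0.2304 + 0.0225 + 0.1156 + 0.0729 = 1.3527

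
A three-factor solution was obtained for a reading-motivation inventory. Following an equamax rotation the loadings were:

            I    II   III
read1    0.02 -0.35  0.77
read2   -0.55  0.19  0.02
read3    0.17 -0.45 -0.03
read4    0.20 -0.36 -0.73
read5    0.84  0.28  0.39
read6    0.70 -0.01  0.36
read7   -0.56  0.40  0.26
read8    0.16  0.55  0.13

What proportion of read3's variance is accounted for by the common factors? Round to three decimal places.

h² = 0.17² + (-0.45)² + (-0.03)² = 0.0289 + 0.2025 + 0.0009 = 0.2323

0.232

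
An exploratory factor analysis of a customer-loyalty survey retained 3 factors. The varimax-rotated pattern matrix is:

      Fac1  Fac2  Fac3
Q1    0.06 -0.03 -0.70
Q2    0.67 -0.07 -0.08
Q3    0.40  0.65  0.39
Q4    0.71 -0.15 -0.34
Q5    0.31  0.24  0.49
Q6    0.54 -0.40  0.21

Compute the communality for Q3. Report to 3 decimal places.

h² = 0.40² + 0.65² + 0.39² = 0.1600 + 0.4225 + 0.1521 = 0.7346

0.735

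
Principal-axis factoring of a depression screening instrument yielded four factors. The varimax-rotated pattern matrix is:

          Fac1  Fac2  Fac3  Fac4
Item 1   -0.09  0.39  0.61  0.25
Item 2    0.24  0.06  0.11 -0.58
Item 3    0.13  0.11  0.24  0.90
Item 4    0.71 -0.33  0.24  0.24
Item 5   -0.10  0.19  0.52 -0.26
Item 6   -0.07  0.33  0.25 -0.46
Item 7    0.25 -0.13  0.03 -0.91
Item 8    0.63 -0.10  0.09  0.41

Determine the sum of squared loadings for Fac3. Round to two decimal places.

0.84

SS loadings for Fac3 = 0.61² + 0.11² + 0.24² + 0.24² + 0.52² + 0.25² + 0.03² + 0.09² = 0.3721 + 0.0121 + 0.0576 + 0.0576 + 0.2704 + 0.0625 + 0.0009 + 0.0081 = 0.8413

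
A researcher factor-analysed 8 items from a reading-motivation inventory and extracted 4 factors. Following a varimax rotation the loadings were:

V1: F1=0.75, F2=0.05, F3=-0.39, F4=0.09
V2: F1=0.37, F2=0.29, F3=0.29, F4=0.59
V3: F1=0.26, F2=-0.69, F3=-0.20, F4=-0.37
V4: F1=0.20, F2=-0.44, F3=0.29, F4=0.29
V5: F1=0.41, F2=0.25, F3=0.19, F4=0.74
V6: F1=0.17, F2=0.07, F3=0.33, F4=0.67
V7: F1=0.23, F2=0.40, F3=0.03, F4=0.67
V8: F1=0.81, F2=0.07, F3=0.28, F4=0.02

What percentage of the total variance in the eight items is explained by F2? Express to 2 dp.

SS loadings for F2 = 0.05² + 0.29² + (-0.69)² + (-0.44)² + 0.25² + 0.07² + 0.40² + 0.07² = 0.9886
With 8 standardized items, total variance = 8. Proportion = 0.9886/8 = 0.1236 → 12.36%.

12.36%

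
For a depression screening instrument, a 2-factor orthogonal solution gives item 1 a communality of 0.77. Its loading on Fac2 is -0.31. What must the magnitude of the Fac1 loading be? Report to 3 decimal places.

Under orthogonal rotation h² = Σλ², so λ_Fac1² = h² − (0.0961) = 0.77 − 0.0961 = 0.6739.
|λ| = √0.6739 = 0.8209.

0.821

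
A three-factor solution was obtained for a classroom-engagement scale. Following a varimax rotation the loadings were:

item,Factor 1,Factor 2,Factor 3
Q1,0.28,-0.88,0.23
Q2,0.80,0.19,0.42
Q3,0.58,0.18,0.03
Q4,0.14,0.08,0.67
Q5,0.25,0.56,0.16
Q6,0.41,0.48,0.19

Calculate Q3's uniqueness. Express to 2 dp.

h² = 0.58² + 0.18² + 0.03² = 0.3364 + 0.0324 + 0.0009 = 0.3697
Uniqueness u² = 1 − h² = 1 − 0.3697 = 0.6303

0.63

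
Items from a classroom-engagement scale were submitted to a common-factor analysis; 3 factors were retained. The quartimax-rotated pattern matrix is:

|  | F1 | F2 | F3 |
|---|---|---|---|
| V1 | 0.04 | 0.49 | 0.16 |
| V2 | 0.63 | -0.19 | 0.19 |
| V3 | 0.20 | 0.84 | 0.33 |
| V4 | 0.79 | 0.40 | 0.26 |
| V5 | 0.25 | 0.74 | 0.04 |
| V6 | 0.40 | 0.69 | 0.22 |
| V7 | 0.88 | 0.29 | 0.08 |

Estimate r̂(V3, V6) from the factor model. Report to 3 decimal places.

r̂ = Σ λ_i·λ_j across factors = (0.20)(0.40) + (0.84)(0.69) + (0.33)(0.22)
  = +0.0800 +0.5796 +0.0726 = 0.7322

0.732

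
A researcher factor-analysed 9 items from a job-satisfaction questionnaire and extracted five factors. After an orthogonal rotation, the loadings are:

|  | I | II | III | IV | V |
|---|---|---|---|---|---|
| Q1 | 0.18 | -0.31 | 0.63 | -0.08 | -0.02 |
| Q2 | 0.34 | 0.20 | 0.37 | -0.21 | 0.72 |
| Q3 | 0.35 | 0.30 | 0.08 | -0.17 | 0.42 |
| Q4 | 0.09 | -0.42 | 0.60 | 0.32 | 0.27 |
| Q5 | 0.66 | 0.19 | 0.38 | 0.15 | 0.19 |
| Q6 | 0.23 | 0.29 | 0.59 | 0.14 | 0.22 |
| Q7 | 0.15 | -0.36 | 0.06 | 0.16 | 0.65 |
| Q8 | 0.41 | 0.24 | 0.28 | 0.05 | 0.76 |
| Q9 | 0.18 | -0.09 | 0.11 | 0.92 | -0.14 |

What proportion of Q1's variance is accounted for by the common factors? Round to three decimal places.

h² = 0.18² + (-0.31)² + 0.63² + (-0.08)² + (-0.02)² = 0.0324 + 0.0961 + 0.3969 + 0.0064 + 0.0004 = 0.5322

0.532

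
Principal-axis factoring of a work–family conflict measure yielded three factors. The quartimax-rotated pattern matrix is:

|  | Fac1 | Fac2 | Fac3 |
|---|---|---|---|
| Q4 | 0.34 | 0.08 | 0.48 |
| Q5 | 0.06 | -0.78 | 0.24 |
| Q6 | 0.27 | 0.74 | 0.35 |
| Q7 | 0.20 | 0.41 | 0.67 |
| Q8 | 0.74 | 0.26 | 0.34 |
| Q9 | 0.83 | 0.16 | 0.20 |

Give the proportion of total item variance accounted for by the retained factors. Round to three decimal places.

0.651

Communalities: 0.3524, 0.6696, 0.7430, 0.6570, 0.7308, 0.7545; Σh² = 3.9073.
Total variance with 6 standardized items is 6, so the solution explains 3.9073/6 = 0.6512.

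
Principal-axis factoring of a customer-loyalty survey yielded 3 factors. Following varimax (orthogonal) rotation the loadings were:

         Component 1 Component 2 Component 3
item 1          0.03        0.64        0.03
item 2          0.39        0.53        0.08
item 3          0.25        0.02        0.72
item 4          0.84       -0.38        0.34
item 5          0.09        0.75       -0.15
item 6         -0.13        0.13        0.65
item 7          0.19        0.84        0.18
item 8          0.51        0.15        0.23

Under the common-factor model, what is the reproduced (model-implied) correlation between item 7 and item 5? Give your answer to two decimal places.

r̂ = Σ λ_i·λ_j across factors = (0.19)(0.09) + (0.84)(0.75) + (0.18)(-0.15)
  = +0.0171 +0.6300 -0.0270 = 0.6201

0.62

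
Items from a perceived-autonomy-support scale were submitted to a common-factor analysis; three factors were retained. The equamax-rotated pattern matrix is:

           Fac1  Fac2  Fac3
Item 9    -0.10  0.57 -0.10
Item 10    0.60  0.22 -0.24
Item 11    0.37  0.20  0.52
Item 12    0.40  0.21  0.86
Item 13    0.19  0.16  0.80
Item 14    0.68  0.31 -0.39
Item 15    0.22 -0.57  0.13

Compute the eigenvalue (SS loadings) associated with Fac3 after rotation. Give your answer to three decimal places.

SS loadings for Fac3 = (-0.10)² + (-0.24)² + 0.52² + 0.86² + 0.80² + (-0.39)² + 0.13² = 0.0100 + 0.0576 + 0.2704 + 0.7396 + 0.6400 + 0.1521 + 0.0169 = 1.8866

1.887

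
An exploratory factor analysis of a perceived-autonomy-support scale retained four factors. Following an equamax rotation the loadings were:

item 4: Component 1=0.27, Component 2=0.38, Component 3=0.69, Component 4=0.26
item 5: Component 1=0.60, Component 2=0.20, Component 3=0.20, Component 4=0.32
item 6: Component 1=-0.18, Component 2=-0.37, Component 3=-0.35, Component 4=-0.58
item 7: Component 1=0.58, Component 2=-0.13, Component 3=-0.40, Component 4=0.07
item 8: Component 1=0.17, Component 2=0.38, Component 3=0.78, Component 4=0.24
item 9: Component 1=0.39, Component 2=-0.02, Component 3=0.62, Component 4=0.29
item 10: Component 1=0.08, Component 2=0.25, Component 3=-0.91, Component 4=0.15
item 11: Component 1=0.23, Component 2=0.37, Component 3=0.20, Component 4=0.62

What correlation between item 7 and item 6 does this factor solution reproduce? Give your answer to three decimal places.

0.043

r̂ = Σ λ_i·λ_j across factors = (0.58)(-0.18) + (-0.13)(-0.37) + (-0.40)(-0.35) + (0.07)(-0.58)
  = -0.1044 +0.0481 +0.1400 -0.0406 = 0.0431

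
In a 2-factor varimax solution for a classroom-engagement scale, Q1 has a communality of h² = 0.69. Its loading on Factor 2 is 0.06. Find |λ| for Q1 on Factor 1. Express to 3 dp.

0.828

Under orthogonal rotation h² = Σλ², so λ_Factor 1² = h² − (0.0036) = 0.69 − 0.0036 = 0.6864.
|λ| = √0.6864 = 0.8285.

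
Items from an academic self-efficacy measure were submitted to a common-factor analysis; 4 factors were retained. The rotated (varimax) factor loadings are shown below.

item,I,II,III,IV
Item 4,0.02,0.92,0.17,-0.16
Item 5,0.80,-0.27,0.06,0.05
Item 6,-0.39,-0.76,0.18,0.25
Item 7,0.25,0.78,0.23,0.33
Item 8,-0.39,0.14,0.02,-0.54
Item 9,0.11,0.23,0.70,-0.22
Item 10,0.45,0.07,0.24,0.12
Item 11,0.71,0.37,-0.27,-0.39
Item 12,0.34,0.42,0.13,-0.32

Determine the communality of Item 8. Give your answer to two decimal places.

h² = (-0.39)² + 0.14² + 0.02² + (-0.54)² = 0.1521 + 0.0196 + 0.0004 + 0.2916 = 0.4637

0.46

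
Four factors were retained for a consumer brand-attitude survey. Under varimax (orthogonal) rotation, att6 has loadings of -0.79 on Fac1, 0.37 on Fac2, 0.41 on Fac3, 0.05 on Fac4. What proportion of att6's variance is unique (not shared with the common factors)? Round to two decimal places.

h² = (-0.79)² + 0.37² + 0.41² + 0.05² = 0.6241 + 0.1369 + 0.1681 + 0.0025 = 0.9316
Uniqueness u² = 1 − h² = 1 − 0.9316 = 0.0684

0.07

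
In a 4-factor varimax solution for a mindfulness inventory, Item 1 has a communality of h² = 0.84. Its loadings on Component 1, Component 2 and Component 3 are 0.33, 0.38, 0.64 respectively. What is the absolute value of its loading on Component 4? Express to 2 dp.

Under orthogonal rotation h² = Σλ², so λ_Component 4² = h² − (0.6629) = 0.84 − 0.6629 = 0.1771.
|λ| = √0.1771 = 0.4208.

0.42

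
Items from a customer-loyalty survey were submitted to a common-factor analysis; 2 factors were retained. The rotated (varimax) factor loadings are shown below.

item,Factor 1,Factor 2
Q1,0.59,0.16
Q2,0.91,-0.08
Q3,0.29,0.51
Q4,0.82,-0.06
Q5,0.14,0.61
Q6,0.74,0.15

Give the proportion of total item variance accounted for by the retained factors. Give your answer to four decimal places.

SS loadings by factor: 2.4999, 0.6903; total = 3.1902.
Total variance with 6 standardized items is 6, so the solution explains 3.1902/6 = 0.5317.

0.5317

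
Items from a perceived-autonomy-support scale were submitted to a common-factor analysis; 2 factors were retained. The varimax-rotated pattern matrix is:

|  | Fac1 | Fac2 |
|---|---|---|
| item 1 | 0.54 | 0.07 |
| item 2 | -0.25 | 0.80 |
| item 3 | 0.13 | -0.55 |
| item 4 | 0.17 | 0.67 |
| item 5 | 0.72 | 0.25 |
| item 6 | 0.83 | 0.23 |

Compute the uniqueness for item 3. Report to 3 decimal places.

0.681

h² = 0.13² + (-0.55)² = 0.0169 + 0.3025 = 0.3194
Uniqueness u² = 1 − h² = 1 − 0.3194 = 0.6806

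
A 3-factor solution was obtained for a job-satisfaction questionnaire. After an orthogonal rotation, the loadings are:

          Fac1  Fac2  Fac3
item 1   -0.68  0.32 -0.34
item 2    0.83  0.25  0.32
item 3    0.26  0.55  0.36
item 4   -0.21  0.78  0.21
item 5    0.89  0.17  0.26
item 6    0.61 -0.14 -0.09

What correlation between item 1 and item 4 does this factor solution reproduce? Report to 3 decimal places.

0.321

r̂ = Σ λ_i·λ_j across factors = (-0.68)(-0.21) + (0.32)(0.78) + (-0.34)(0.21)
  = +0.1428 +0.2496 -0.0714 = 0.3210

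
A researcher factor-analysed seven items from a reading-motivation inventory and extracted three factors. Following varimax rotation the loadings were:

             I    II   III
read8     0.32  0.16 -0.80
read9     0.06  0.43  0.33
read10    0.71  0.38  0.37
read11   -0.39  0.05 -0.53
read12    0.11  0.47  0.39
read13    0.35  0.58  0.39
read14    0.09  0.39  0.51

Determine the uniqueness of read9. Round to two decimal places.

0.70

h² = 0.06² + 0.43² + 0.33² = 0.0036 + 0.1849 + 0.1089 = 0.2974
Uniqueness u² = 1 − h² = 1 − 0.2974 = 0.7026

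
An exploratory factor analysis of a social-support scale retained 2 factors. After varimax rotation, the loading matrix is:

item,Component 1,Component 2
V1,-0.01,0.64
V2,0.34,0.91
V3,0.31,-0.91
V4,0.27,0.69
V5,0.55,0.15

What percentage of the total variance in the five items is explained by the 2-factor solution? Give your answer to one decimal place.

63.0%

SS loadings by factor: 0.5872, 2.5644; total = 3.1516.
Total variance with 5 standardized items is 5, so the solution explains 3.1516/5 = 0.6303 = 63.03%.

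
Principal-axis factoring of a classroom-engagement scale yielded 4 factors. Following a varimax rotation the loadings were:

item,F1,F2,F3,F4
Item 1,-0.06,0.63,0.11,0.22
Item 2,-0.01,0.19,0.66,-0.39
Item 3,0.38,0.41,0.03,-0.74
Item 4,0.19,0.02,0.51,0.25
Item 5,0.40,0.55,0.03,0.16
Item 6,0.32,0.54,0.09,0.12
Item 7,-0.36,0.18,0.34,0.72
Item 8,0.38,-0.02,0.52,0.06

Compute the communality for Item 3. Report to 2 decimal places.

h² = 0.38² + 0.41² + 0.03² + (-0.74)² = 0.1444 + 0.1681 + 0.0009 + 0.5476 = 0.8610

0.86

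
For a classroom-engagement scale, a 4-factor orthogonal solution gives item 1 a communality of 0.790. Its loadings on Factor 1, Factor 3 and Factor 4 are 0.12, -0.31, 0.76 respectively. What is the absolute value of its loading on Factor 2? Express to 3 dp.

0.319

Under orthogonal rotation h² = Σλ², so λ_Factor 2² = h² − (0.6881) = 0.790 − 0.6881 = 0.1019.
|λ| = √0.1019 = 0.3192.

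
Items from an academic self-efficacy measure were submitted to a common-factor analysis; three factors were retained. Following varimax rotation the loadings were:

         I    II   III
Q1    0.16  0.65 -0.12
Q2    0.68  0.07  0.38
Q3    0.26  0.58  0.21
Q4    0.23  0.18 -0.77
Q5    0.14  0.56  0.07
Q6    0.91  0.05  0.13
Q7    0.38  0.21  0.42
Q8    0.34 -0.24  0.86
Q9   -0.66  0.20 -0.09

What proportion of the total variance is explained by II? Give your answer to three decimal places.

SS loadings for II = 0.65² + 0.07² + 0.58² + 0.18² + 0.56² + 0.05² + 0.21² + (-0.24)² + 0.20² = 1.2540
Proportion of variance = 1.2540 / 9 = 0.1393.

0.139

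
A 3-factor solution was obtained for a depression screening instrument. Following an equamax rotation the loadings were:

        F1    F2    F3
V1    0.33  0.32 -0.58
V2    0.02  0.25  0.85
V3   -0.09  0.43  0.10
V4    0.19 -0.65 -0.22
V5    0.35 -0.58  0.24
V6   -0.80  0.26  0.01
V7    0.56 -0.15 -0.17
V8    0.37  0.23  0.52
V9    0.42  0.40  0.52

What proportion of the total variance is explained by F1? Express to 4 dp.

0.1714

SS loadings for F1 = 0.33² + 0.02² + (-0.09)² + 0.19² + 0.35² + (-0.80)² + 0.56² + 0.37² + 0.42² = 1.5429
Proportion of variance = 1.5429 / 9 = 0.1714.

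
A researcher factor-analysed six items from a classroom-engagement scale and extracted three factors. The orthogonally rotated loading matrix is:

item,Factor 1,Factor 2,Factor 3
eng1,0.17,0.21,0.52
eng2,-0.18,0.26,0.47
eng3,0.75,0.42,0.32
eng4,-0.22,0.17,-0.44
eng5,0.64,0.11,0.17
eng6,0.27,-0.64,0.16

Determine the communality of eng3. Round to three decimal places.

h² = 0.75² + 0.42² + 0.32² = 0.5625 + 0.1764 + 0.1024 = 0.8413

0.841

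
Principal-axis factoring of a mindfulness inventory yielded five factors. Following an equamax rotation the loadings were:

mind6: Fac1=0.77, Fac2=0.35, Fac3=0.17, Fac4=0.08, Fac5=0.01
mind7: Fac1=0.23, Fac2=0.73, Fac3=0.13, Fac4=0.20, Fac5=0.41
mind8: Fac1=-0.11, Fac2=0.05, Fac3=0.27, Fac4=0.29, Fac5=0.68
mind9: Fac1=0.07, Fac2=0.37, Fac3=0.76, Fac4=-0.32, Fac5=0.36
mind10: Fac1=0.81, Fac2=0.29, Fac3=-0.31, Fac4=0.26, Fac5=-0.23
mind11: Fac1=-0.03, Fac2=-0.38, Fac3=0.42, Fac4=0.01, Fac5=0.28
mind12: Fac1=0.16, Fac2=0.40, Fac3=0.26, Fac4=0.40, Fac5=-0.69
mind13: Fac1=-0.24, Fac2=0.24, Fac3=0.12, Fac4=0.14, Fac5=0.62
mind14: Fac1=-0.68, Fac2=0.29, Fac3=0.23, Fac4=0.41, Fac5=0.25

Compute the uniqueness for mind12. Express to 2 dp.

0.11

h² = 0.16² + 0.40² + 0.26² + 0.40² + (-0.69)² = 0.0256 + 0.1600 + 0.0676 + 0.1600 + 0.4761 = 0.8893
Uniqueness u² = 1 − h² = 1 − 0.8893 = 0.1107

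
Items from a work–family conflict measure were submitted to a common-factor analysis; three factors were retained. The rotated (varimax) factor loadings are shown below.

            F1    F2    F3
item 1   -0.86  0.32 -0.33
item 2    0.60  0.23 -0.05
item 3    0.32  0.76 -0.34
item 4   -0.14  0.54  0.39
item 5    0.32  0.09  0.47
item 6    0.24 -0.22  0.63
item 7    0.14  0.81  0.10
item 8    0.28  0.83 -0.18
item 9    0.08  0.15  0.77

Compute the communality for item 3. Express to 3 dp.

0.796

h² = 0.32² + 0.76² + (-0.34)² = 0.1024 + 0.5776 + 0.1156 = 0.7956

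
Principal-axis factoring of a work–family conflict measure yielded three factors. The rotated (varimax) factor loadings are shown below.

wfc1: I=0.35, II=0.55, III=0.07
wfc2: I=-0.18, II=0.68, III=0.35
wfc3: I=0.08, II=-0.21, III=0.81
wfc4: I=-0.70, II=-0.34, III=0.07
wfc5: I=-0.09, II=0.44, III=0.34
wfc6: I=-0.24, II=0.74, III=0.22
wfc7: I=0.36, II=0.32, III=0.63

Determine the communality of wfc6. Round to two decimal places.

0.65

h² = (-0.24)² + 0.74² + 0.22² = 0.0576 + 0.5476 + 0.0484 = 0.6536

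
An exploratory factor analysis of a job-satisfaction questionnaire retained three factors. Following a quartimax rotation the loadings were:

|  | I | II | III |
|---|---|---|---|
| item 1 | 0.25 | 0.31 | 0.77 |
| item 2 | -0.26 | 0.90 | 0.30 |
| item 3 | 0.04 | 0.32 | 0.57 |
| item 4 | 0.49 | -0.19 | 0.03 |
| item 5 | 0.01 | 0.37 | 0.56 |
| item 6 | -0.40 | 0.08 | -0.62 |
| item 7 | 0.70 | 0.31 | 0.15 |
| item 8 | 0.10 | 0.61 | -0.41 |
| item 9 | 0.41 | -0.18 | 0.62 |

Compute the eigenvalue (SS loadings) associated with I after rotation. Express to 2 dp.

SS loadings for I = 0.25² + (-0.26)² + 0.04² + 0.49² + 0.01² + (-0.40)² + 0.70² + 0.10² + 0.41² = 0.0625 + 0.0676 + 0.0016 + 0.2401 + 0.0001 + 0.1600 + 0.4900 + 0.0100 + 0.1681 = 1.2000

1.20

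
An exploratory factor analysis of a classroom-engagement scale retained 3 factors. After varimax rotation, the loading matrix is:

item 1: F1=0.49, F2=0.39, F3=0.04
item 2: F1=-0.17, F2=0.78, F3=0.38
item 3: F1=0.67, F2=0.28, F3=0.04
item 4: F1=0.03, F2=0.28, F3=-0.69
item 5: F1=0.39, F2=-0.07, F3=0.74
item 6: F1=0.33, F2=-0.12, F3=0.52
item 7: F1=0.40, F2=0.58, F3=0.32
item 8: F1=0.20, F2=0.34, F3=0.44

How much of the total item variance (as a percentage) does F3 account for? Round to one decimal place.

21.7%

SS loadings for F3 = 0.04² + 0.38² + 0.04² + (-0.69)² + 0.74² + 0.52² + 0.32² + 0.44² = 1.7377
With 8 standardized items, total variance = 8. Proportion = 1.7377/8 = 0.2172 → 21.72%.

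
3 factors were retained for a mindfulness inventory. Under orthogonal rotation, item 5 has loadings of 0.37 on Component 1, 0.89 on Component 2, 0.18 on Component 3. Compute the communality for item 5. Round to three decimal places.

h² = 0.37² + 0.89² + 0.18² = 0.1369 + 0.7921 + 0.0324 = 0.9614

0.961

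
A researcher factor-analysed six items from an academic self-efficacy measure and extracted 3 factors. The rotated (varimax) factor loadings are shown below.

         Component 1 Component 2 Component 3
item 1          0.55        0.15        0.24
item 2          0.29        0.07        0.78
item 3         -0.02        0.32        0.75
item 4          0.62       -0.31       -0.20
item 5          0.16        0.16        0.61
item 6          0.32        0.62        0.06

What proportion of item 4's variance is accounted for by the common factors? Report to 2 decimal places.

0.52

h² = 0.62² + (-0.31)² + (-0.20)² = 0.3844 + 0.0961 + 0.0400 = 0.5205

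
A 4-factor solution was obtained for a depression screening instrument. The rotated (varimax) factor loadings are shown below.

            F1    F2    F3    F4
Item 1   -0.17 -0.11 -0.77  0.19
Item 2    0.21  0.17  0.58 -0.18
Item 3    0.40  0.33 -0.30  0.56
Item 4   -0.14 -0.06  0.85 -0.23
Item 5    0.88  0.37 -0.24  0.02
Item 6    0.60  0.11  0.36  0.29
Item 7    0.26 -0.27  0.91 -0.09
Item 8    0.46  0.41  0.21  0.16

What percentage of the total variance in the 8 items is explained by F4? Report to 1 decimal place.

6.9%

SS loadings for F4 = 0.19² + (-0.18)² + 0.56² + (-0.23)² + 0.02² + 0.29² + (-0.09)² + 0.16² = 0.5532
With 8 standardized items, total variance = 8. Proportion = 0.5532/8 = 0.0692 → 6.92%.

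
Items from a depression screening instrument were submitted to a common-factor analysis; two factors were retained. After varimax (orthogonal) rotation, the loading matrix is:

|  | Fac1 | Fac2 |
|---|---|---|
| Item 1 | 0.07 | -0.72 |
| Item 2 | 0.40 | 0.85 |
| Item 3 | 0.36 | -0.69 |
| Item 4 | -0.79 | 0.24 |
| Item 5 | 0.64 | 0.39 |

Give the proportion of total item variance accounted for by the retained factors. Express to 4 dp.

0.6510

SS loadings by factor: 1.3282, 1.9267; total = 3.2549.
Total variance with 5 standardized items is 5, so the solution explains 3.2549/5 = 0.6510.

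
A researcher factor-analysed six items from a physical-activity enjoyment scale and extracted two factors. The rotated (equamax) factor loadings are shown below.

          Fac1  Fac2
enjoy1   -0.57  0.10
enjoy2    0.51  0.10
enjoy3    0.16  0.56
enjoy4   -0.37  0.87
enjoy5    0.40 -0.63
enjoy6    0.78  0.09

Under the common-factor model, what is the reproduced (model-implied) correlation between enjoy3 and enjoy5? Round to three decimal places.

r̂ = Σ λ_i·λ_j across factors = (0.16)(0.40) + (0.56)(-0.63)
  = +0.0640 -0.3528 = -0.2888

-0.289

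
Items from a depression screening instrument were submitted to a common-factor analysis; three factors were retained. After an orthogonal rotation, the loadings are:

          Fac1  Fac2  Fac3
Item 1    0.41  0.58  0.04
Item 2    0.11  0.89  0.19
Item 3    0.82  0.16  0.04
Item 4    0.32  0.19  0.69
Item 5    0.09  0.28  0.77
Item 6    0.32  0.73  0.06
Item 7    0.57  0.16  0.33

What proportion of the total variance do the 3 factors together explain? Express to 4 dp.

0.6340

Communalities: 0.5061, 0.8403, 0.6996, 0.6146, 0.6794, 0.6389, 0.4594; Σh² = 4.4383.
Total variance with 7 standardized items is 7, so the solution explains 4.4383/7 = 0.6340.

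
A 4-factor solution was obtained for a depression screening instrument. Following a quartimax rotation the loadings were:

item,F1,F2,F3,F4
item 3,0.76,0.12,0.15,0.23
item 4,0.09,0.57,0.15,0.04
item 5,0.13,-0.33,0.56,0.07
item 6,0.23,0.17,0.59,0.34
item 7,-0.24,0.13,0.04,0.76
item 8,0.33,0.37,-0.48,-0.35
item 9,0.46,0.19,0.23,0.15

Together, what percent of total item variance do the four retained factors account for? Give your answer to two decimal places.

51.28%

Communalities: 0.6674, 0.3571, 0.4443, 0.5455, 0.6537, 0.5987, 0.3231; Σh² = 3.5898.
Total variance with 7 standardized items is 7, so the solution explains 3.5898/7 = 0.5128 = 51.28%.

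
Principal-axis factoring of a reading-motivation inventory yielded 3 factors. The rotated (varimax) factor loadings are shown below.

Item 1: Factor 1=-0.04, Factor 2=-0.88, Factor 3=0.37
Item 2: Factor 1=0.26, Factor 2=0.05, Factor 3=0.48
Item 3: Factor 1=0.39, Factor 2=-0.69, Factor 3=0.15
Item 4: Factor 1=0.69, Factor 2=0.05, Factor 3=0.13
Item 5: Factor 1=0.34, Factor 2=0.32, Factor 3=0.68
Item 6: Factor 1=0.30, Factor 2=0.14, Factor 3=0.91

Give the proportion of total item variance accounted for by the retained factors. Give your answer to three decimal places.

SS loadings by factor: 0.9030, 1.3775, 1.6972; total = 3.9777.
Total variance with 6 standardized items is 6, so the solution explains 3.9777/6 = 0.6630.

0.663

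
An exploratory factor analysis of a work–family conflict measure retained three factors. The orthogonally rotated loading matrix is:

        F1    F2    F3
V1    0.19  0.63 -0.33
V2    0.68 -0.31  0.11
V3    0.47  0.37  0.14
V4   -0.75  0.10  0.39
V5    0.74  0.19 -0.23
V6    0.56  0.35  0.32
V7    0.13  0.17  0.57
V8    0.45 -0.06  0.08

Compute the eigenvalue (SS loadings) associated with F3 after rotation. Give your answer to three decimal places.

0.779

SS loadings for F3 = (-0.33)² + 0.11² + 0.14² + 0.39² + (-0.23)² + 0.32² + 0.57² + 0.08² = 0.1089 + 0.0121 + 0.0196 + 0.1521 + 0.0529 + 0.1024 + 0.3249 + 0.0064 = 0.7793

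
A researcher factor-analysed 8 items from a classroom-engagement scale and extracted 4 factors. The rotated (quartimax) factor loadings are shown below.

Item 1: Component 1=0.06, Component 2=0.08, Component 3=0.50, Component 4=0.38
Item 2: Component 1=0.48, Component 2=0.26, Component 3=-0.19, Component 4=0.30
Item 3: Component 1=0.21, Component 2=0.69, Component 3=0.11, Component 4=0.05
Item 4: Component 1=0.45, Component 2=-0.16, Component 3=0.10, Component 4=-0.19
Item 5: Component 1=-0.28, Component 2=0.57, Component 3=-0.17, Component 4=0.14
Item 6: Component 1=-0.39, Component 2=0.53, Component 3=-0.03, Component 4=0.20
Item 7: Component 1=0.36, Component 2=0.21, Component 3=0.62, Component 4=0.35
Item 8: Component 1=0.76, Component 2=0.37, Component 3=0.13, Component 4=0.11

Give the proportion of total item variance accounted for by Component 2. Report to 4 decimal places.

SS loadings for Component 2 = 0.08² + 0.26² + 0.69² + (-0.16)² + 0.57² + 0.53² + 0.21² + 0.37² = 1.3625
Proportion of variance = 1.3625 / 8 = 0.1703.

0.1703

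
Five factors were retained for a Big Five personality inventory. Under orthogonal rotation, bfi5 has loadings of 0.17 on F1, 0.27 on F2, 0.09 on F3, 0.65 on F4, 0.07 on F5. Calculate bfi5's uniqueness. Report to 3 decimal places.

h² = 0.17² + 0.27² + 0.09² + 0.65² + 0.07² = 0.0289 + 0.0729 + 0.0081 + 0.4225 + 0.0049 = 0.5373
Uniqueness u² = 1 − h² = 1 − 0.5373 = 0.4627

0.463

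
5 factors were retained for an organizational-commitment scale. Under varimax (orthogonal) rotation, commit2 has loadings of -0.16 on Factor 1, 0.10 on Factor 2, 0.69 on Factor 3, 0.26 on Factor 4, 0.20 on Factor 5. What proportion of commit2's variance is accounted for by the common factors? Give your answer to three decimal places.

h² = (-0.16)² + 0.10² + 0.69² + 0.26² + 0.20² = 0.0256 + 0.0100 + 0.4761 + 0.0676 + 0.0400 = 0.6193

0.619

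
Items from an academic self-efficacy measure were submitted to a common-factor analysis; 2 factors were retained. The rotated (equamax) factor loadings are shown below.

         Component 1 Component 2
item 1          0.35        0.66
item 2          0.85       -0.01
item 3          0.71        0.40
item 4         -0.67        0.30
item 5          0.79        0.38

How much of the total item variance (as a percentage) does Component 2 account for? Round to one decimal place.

SS loadings for Component 2 = 0.66² + (-0.01)² + 0.40² + 0.30² + 0.38² = 0.8301
With 5 standardized items, total variance = 5. Proportion = 0.8301/5 = 0.1660 → 16.60%.

16.6%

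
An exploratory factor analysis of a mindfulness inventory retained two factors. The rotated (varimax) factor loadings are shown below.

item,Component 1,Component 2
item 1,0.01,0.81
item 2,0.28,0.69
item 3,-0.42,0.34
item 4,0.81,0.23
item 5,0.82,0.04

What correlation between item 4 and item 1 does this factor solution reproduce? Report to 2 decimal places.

r̂ = Σ λ_i·λ_j across factors = (0.81)(0.01) + (0.23)(0.81)
  = +0.0081 +0.1863 = 0.1944

0.19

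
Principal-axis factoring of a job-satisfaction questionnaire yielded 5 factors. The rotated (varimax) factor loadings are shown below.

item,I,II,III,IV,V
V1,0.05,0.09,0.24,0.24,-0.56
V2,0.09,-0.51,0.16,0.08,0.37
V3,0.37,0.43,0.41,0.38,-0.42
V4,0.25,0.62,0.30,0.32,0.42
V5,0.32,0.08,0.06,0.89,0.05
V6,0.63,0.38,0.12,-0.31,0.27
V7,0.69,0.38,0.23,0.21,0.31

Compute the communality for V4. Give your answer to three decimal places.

0.816

h² = 0.25² + 0.62² + 0.30² + 0.32² + 0.42² = 0.0625 + 0.3844 + 0.0900 + 0.1024 + 0.1764 = 0.8157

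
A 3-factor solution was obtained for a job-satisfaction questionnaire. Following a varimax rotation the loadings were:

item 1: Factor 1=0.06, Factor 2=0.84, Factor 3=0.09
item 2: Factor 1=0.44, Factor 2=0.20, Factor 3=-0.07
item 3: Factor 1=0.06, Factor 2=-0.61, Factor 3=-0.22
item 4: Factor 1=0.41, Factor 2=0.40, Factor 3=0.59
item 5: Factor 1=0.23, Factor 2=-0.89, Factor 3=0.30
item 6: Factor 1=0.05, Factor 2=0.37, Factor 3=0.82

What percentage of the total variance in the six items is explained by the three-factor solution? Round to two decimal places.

SS loadings by factor: 0.4243, 2.2067, 1.1719; total = 3.8029.
Total variance with 6 standardized items is 6, so the solution explains 3.8029/6 = 0.6338 = 63.38%.

63.38%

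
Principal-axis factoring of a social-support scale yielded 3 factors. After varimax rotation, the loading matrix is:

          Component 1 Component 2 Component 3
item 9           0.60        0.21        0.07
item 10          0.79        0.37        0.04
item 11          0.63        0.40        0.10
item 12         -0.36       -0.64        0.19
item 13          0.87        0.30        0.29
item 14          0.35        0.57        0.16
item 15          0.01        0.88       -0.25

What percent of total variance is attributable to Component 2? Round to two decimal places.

27.71%

SS loadings for Component 2 = 0.21² + 0.37² + 0.40² + (-0.64)² + 0.30² + 0.57² + 0.88² = 1.9399
With 7 standardized items, total variance = 7. Proportion = 1.9399/7 = 0.2771 → 27.71%.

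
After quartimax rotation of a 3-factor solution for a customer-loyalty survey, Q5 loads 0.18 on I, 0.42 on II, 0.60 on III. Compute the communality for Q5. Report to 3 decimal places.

h² = 0.18² + 0.42² + 0.60² = 0.0324 + 0.1764 + 0.3600 = 0.5688

0.569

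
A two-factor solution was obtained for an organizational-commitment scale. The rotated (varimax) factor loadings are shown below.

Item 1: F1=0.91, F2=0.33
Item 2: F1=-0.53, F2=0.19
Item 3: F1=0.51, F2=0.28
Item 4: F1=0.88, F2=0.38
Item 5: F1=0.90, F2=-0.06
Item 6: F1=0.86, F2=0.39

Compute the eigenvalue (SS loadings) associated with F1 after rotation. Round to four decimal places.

SS loadings for F1 = 0.91² + (-0.53)² + 0.51² + 0.88² + 0.90² + 0.86² = 0.8281 + 0.2809 + 0.2601 + 0.7744 + 0.8100 + 0.7396 = 3.6931

3.6931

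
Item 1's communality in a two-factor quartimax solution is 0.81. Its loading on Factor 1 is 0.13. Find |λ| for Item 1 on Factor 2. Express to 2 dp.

0.89

Under orthogonal rotation h² = Σλ², so λ_Factor 2² = h² − (0.0169) = 0.81 − 0.0169 = 0.7931.
|λ| = √0.7931 = 0.8906.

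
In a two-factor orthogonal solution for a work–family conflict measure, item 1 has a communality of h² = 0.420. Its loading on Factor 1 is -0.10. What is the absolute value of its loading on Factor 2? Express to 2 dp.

0.64

Under orthogonal rotation h² = Σλ², so λ_Factor 2² = h² − (0.0100) = 0.420 − 0.0100 = 0.4100.
|λ| = √0.4100 = 0.6403.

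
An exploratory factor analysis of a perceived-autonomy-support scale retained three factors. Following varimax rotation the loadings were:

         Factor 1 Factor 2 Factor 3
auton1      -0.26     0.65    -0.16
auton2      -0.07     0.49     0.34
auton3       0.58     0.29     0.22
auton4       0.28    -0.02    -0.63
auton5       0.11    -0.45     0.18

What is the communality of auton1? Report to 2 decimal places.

h² = (-0.26)² + 0.65² + (-0.16)² = 0.0676 + 0.4225 + 0.0256 = 0.5157

0.52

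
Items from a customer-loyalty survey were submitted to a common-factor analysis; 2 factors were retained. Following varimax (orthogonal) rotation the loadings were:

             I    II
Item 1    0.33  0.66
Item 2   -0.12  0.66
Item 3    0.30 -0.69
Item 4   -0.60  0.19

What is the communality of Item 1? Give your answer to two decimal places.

0.54

h² = 0.33² + 0.66² = 0.1089 + 0.4356 = 0.5445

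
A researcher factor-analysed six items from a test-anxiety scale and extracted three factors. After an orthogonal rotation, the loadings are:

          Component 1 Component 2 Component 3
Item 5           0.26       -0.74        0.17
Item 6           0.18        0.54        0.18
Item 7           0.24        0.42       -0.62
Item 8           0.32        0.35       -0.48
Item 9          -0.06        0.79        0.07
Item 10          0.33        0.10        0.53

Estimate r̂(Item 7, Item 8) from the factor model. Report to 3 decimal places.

0.521

r̂ = Σ λ_i·λ_j across factors = (0.24)(0.32) + (0.42)(0.35) + (-0.62)(-0.48)
  = +0.0768 +0.1470 +0.2976 = 0.5214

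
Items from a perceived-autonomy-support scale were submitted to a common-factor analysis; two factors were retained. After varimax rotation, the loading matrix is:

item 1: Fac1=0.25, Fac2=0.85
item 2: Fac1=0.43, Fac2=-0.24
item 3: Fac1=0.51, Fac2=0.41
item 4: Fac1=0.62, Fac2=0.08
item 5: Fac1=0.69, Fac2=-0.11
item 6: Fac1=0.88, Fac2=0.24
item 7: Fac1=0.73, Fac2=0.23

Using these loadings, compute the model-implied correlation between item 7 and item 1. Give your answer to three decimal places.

0.378

r̂ = Σ λ_i·λ_j across factors = (0.73)(0.25) + (0.23)(0.85)
  = +0.1825 +0.1955 = 0.3780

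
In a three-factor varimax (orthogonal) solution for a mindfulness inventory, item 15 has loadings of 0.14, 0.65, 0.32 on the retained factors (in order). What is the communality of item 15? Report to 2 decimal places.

h² = 0.14² + 0.65² + 0.32² = 0.0196 + 0.4225 + 0.1024 = 0.5445

0.54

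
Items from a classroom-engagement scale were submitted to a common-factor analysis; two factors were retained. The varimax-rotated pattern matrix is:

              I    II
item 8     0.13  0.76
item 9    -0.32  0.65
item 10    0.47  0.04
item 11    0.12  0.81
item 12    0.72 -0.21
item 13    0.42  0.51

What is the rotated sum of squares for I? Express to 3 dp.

SS loadings for I = 0.13² + (-0.32)² + 0.47² + 0.12² + 0.72² + 0.42² = 0.0169 + 0.1024 + 0.2209 + 0.0144 + 0.5184 + 0.1764 = 1.0494

1.049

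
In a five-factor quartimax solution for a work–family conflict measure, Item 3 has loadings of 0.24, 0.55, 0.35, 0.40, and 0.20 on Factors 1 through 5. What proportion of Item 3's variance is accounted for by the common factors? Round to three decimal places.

0.683

h² = 0.24² + 0.55² + 0.35² + 0.40² + 0.20² = 0.0576 + 0.3025 + 0.1225 + 0.1600 + 0.0400 = 0.6826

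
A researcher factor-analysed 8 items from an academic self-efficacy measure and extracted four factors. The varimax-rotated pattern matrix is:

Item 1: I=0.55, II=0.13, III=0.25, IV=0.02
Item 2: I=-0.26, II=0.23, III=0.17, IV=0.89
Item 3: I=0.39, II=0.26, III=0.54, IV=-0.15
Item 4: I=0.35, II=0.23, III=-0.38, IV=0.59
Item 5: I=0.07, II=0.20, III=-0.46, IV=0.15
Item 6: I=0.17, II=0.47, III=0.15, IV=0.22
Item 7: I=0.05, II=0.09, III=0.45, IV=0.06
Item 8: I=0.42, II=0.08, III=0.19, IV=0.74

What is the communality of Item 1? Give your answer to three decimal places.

h² = 0.55² + 0.13² + 0.25² + 0.02² = 0.3025 + 0.0169 + 0.0625 + 0.0004 = 0.3823

0.382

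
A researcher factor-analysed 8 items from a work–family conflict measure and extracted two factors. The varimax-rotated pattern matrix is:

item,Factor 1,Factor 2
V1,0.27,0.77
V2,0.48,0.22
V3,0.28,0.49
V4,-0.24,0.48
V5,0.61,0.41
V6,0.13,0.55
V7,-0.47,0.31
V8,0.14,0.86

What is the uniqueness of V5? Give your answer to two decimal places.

h² = 0.61² + 0.41² = 0.3721 + 0.1681 = 0.5402
Uniqueness u² = 1 − h² = 1 − 0.5402 = 0.4598

0.46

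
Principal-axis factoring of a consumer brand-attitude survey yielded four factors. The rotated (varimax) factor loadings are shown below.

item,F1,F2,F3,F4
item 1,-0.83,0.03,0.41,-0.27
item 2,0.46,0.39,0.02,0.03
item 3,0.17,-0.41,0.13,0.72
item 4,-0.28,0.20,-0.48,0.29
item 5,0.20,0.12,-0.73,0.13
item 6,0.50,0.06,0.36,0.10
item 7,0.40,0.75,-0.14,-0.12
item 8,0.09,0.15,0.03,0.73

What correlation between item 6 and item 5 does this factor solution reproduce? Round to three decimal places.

r̂ = Σ λ_i·λ_j across factors = (0.50)(0.20) + (0.06)(0.12) + (0.36)(-0.73) + (0.10)(0.13)
  = +0.1000 +0.0072 -0.2628 +0.0130 = -0.1426

-0.143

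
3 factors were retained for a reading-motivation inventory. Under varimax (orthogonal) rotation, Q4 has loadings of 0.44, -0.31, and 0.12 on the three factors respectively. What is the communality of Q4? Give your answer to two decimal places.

h² = 0.44² + (-0.31)² + 0.12² = 0.1936 + 0.0961 + 0.0144 = 0.3041

0.30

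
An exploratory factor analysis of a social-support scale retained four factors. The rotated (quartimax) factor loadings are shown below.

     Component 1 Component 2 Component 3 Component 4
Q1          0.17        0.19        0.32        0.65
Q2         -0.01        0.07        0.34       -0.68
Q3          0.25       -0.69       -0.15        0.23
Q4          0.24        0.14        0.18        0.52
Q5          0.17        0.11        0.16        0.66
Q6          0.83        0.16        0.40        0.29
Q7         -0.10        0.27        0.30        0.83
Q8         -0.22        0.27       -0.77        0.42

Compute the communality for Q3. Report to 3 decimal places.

h² = 0.25² + (-0.69)² + (-0.15)² + 0.23² = 0.0625 + 0.4761 + 0.0225 + 0.0529 = 0.6140

0.614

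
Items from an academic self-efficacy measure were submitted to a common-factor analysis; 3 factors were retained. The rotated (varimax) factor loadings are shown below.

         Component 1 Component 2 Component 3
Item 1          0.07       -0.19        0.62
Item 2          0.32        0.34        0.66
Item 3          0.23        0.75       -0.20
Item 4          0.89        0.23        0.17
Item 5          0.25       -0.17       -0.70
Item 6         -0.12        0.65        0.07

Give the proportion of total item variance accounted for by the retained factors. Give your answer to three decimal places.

SS loadings by factor: 1.0292, 1.2185, 1.3838; total = 3.6315.
Total variance with 6 standardized items is 6, so the solution explains 3.6315/6 = 0.6052.

0.605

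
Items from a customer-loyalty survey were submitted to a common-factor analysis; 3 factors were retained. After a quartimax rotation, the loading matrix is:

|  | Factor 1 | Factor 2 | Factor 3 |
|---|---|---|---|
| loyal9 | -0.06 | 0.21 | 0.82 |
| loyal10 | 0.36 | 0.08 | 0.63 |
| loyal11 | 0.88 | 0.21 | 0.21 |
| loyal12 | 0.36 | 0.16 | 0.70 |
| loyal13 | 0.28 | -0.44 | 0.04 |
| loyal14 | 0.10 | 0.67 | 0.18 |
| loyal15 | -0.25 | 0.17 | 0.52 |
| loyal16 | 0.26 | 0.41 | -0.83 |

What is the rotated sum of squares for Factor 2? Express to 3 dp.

SS loadings for Factor 2 = 0.21² + 0.08² + 0.21² + 0.16² + (-0.44)² + 0.67² + 0.17² + 0.41² = 0.0441 + 0.0064 + 0.0441 + 0.0256 + 0.1936 + 0.4489 + 0.0289 + 0.1681 = 0.9597

0.960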